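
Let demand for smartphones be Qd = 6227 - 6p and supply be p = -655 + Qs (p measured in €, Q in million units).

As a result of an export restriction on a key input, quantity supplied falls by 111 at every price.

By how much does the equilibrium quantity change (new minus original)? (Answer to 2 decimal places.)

-95.14

Original equilibrium: 6227 - 6p = p + 655 gives 5572 = 7p, so p = 796 and Q = 1451.
The shock moves the curves to Qd = 6227 - 6p and Qs = p + 544.
New equilibrium: 6227 - 6p = p + 544 ⇒ 5683 = 7p ⇒ p = 5683/7 ≈ 811.8571, Q = 9491/7 ≈ 1355.8571.
ΔQ = 1355.8571 − 1451 = -95.14.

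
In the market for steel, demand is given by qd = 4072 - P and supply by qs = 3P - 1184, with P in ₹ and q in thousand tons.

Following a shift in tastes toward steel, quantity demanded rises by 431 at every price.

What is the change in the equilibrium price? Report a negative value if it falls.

Solve the original market: 4072 - P = 3P - 1184, hence P = 1314 and q = 2758.
With the change applied: demand qd = 4503 - P, supply qs = 3P - 1184.
Clearing the new market: 4503 - P = 3P - 1184, so P = 1421.75 and q = 3081.25.
ΔP = 1421.75 − 1314 = +107.75.

+107.75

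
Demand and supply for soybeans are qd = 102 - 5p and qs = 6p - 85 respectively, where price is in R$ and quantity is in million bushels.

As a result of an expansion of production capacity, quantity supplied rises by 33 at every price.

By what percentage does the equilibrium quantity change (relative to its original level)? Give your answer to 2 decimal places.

Initially, 102 - 5p = 6p - 85, so 187 = 11p and p = 17, q = 17.
The new curves are qd = 102 - 5p (demand) and qs = 6p - 52 (supply).
Equate the new curves: 102 - 5p = 6p - 52, giving 154 = 11p, p = 14, q = 32.
%Δq = (32 − 17) / 17 × 100 = +88.24%.

+88.24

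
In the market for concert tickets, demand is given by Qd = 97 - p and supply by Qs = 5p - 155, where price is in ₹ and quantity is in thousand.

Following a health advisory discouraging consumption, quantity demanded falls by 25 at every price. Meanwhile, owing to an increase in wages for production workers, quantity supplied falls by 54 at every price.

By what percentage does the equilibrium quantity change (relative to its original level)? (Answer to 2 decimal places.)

-54.24

Initially, 97 - p = 5p - 155, so 252 = 6p and p = 42, Q = 55.
The new curves are Qd = 72 - p (demand) and Qs = 5p - 209 (supply).
Clearing the new market: 72 - p = 5p - 209, so p = 281/6 ≈ 46.8333 and Q = 151/6 ≈ 25.1667.
%ΔQ = (25.1667 − 55) / 55 × 100 = -54.24%.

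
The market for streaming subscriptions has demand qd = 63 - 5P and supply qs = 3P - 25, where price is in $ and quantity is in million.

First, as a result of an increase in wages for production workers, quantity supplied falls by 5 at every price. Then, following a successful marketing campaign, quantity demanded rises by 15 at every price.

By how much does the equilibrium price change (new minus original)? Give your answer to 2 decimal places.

+2.50

Initially, 63 - 5P = 3P - 25, so 88 = 8P and P = 11, q = 8.
With the change applied: demand qd = 78 - 5P, supply qs = 3P - 30.
New equilibrium: 78 - 5P = 3P - 30 ⇒ 108 = 8P ⇒ P = 13.5, q = 10.5.
ΔP = 13.5 − 11 = +2.50.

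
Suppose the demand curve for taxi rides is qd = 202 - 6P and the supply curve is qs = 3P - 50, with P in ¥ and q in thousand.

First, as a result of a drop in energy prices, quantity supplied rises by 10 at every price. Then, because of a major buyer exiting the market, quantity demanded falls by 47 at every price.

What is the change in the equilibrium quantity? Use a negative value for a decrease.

Before the shock: 202 - 6P = 3P - 50 ⇒ 252 = 9P ⇒ P = 28, q = 34.
With the change applied: demand qd = 155 - 6P, supply qs = 3P - 40.
Setting them equal: 155 - 6P = 3P - 40 → 195 = 9P, so P = 65/3 ≈ 21.6667 and q = 25.
Δq = 25 − 34 = -9.

-9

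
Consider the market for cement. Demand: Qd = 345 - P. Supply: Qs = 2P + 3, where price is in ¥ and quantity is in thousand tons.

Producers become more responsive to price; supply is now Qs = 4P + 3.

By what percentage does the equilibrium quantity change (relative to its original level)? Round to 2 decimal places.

Solve the original market: 345 - P = 2P + 3, hence P = 114 and Q = 231.
The new curves are Qd = 345 - P (demand) and Qs = 4P + 3 (supply).
Equate the new curves: 345 - P = 4P + 3, giving 342 = 5P, P = 68.4, Q = 276.6.
%ΔQ = (276.6 − 231) / 231 × 100 = +19.74%.

+19.74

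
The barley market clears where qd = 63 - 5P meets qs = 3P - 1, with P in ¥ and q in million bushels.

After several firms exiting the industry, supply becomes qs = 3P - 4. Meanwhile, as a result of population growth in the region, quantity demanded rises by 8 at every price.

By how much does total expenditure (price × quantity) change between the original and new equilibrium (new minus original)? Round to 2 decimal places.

Original equilibrium: 63 - 5P = 3P - 1 gives 64 = 8P, so P = 8 and q = 23.
The new curves are qd = 71 - 5P (demand) and qs = 3P - 4 (supply).
Equate the new curves: 71 - 5P = 3P - 4, giving 75 = 8P, P = 9.375, q = 24.125.
Expenditure moves from 8×23 = 184 to 9.375×24.125 = 226.171875; change = +42.17.

+42.17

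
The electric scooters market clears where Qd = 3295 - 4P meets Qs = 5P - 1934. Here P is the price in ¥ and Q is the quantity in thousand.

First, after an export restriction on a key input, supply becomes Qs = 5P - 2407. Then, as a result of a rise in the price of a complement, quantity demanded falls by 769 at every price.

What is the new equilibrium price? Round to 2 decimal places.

Original equilibrium: 3295 - 4P = 5P - 1934 gives 5229 = 9P, so P = 581 and Q = 971.
The shock moves the curves to Qd = 2526 - 4P and Qs = 5P - 2407.
Clearing the new market: 2526 - 4P = 5P - 2407, so P = 4933/9 ≈ 548.1111 and Q = 3002/9 ≈ 333.5556.

548.11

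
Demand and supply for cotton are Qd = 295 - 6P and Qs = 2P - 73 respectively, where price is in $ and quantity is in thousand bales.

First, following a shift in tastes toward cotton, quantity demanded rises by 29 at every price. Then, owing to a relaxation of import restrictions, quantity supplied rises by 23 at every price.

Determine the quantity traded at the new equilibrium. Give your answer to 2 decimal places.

43.50

Before the shock: 295 - 6P = 2P - 73 ⇒ 368 = 8P ⇒ P = 46, Q = 19.
With the change applied: demand Qd = 324 - 6P, supply Qs = 2P - 50.
Clearing the new market: 324 - 6P = 2P - 50, so P = 46.75 and Q = 43.5.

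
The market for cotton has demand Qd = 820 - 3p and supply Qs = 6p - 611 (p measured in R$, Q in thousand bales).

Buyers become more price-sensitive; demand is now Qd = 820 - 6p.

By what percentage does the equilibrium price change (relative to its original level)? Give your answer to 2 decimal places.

-25.00

Original equilibrium: 820 - 3p = 6p - 611 gives 1431 = 9p, so p = 159 and Q = 343.
The shock moves the curves to Qd = 820 - 6p and Qs = 6p - 611.
Clearing the new market: 820 - 6p = 6p - 611, so p = 119.25 and Q = 104.5.
%Δp = (119.25 − 159) / 159 × 100 = -25.00%.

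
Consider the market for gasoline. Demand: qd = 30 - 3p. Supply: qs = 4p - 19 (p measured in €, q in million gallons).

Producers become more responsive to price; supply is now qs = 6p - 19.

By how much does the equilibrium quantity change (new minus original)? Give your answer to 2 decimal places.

+4.67

Before the shock: 30 - 3p = 4p - 19 ⇒ 49 = 7p ⇒ p = 7, q = 9.
After the shift, demand is qd = 30 - 3p and supply is qs = 6p - 19.
Clearing the new market: 30 - 3p = 6p - 19, so p = 49/9 ≈ 5.4444 and q = 41/3 ≈ 13.6667.
Δq = 13.6667 − 9 = +4.67.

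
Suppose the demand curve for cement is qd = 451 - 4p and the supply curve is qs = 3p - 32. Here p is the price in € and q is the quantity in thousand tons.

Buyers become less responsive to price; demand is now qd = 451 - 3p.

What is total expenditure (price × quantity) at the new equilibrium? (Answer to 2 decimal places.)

Solve the original market: 451 - 4p = 3p - 32, hence p = 69 and q = 175.
With the change applied: demand qd = 451 - 3p, supply qs = 3p - 32.
Setting them equal: 451 - 3p = 3p - 32 → 483 = 6p, so p = 80.5 and q = 209.5.
New expenditure = 80.5 × 209.5 = 16864.75.

16864.75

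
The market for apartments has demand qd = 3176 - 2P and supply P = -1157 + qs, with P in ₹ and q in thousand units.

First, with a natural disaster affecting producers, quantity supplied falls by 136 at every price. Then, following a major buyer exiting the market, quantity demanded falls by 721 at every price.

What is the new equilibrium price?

Solve the original market: 3176 - 2P = P + 1157, hence P = 673 and q = 1830.
After the shift, demand is qd = 2455 - 2P and supply is qs = P + 1021.
New equilibrium: 2455 - 2P = P + 1021 ⇒ 1434 = 3P ⇒ P = 478, q = 1499.

478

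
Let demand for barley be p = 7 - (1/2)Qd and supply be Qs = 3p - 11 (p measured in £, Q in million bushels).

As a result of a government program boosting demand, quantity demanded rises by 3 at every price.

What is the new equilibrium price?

5.6

Before the shock: 14 - 2p = 3p - 11 ⇒ 25 = 5p ⇒ p = 5, Q = 4.
The shock moves the curves to Qd = 17 - 2p and Qs = 3p - 11.
Equate the new curves: 17 - 2p = 3p - 11, giving 28 = 5p, p = 5.6, Q = 5.8.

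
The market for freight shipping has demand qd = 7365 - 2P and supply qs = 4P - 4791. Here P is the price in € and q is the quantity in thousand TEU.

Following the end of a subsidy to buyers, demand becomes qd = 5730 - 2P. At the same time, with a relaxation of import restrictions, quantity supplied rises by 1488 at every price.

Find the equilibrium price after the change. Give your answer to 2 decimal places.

1505.50

Original equilibrium: 7365 - 2P = 4P - 4791 gives 12156 = 6P, so P = 2026 and q = 3313.
The new curves are qd = 5730 - 2P (demand) and qs = 4P - 3303 (supply).
Clearing the new market: 5730 - 2P = 4P - 3303, so P = 1505.5 and q = 2719.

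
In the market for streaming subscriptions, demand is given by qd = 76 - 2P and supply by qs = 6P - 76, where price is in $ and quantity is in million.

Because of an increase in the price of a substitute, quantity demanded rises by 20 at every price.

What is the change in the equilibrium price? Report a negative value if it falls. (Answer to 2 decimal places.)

Before the shock: 76 - 2P = 6P - 76 ⇒ 152 = 8P ⇒ P = 19, q = 38.
The shock moves the curves to qd = 96 - 2P and qs = 6P - 76.
Setting them equal: 96 - 2P = 6P - 76 → 172 = 8P, so P = 21.5 and q = 53.
ΔP = 21.5 − 19 = +2.50.

+2.50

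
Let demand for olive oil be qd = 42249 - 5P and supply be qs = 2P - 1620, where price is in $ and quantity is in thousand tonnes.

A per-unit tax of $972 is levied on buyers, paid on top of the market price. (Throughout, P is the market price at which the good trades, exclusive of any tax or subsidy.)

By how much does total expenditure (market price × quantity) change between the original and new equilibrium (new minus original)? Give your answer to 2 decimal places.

-15315546.12

Solve the original market: 42249 - 5P = 2P - 1620, hence P = 6267 and q = 10914.
Since buyers pay the price plus the tax, the effective demand curve becomes qd = 37389 - 5P.
Equate the new curves: 37389 - 5P = 2P - 1620, giving 39009 = 7P, P = 39009/7 ≈ 5572.7143, q = 66678/7 ≈ 9525.4286.
Expenditure moves from 6267×10914 = 68398038 to 5572.7143×9525.4286 = 53082491.8776; change = -15315546.12.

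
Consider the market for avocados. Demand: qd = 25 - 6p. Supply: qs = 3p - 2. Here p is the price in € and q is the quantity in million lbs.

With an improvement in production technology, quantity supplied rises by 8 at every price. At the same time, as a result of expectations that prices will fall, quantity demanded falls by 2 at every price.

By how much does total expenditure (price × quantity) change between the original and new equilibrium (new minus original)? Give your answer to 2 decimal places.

Before the shock: 25 - 6p = 3p - 2 ⇒ 27 = 9p ⇒ p = 3, q = 7.
The new curves are qd = 23 - 6p (demand) and qs = 3p + 6 (supply).
New equilibrium: 23 - 6p = 3p + 6 ⇒ 17 = 9p ⇒ p = 17/9 ≈ 1.8889, q = 35/3 ≈ 11.6667.
Expenditure moves from 3×7 = 21 to 1.8889×11.6667 = 22.0370; change = +1.04.

+1.04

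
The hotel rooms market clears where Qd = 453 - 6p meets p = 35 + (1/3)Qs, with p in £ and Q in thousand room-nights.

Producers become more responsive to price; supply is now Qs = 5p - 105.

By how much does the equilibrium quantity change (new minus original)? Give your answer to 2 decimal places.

+67.64

Before the shock: 453 - 6p = 3p - 105 ⇒ 558 = 9p ⇒ p = 62, Q = 81.
The new curves are Qd = 453 - 6p (demand) and Qs = 5p - 105 (supply).
Equate the new curves: 453 - 6p = 5p - 105, giving 558 = 11p, p = 558/11 ≈ 50.7273, Q = 1635/11 ≈ 148.6364.
ΔQ = 148.6364 − 81 = +67.64.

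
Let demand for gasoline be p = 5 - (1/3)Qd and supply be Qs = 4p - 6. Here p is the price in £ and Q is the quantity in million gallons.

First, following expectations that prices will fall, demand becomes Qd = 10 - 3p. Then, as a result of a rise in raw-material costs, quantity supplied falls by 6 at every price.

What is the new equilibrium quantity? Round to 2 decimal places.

0.57

Solve the original market: 15 - 3p = 4p - 6, hence p = 3 and Q = 6.
With the change applied: demand Qd = 10 - 3p, supply Qs = 4p - 12.
New equilibrium: 10 - 3p = 4p - 12 ⇒ 22 = 7p ⇒ p = 22/7 ≈ 3.1429, Q = 4/7 ≈ 0.5714.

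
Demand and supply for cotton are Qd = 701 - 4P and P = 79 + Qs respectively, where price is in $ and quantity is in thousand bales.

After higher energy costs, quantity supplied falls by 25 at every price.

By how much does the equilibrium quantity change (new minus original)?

Before the shock: 701 - 4P = P - 79 ⇒ 780 = 5P ⇒ P = 156, Q = 77.
After the shift, demand is Qd = 701 - 4P and supply is Qs = P - 104.
Setting them equal: 701 - 4P = P - 104 → 805 = 5P, so P = 161 and Q = 57.
ΔQ = 57 − 77 = -20.

-20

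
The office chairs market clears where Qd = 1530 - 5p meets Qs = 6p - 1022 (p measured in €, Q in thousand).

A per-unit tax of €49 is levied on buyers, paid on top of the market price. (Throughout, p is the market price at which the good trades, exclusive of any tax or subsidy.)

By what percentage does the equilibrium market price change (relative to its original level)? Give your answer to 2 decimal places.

Solve the original market: 1530 - 5p = 6p - 1022, hence p = 232 and Q = 370.
Since buyers pay the price plus the tax, the effective demand curve becomes Qd = 1285 - 5p.
Setting them equal: 1285 - 5p = 6p - 1022 → 2307 = 11p, so p = 2307/11 ≈ 209.7273 and Q = 2600/11 ≈ 236.3636.
%Δp = (209.7273 − 232) / 232 × 100 = -9.60%.

-9.60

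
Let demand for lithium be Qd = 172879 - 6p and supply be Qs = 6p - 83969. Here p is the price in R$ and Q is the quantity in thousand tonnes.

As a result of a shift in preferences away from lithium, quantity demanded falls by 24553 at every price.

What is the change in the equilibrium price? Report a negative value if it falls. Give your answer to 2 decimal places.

Original equilibrium: 172879 - 6p = 6p - 83969 gives 256848 = 12p, so p = 21404 and Q = 44455.
The shock moves the curves to Qd = 148326 - 6p and Qs = 6p - 83969.
New equilibrium: 148326 - 6p = 6p - 83969 ⇒ 232295 = 12p ⇒ p = 232295/12 ≈ 19357.9167, Q = 32178.5.
Δp = 19357.9167 − 21404 = -2046.08.

-2046.08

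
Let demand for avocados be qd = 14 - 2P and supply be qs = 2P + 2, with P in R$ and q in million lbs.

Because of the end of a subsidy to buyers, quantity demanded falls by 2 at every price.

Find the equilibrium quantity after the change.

Solve the original market: 14 - 2P = 2P + 2, hence P = 3 and q = 8.
With the change applied: demand qd = 12 - 2P, supply qs = 2P + 2.
Equate the new curves: 12 - 2P = 2P + 2, giving 10 = 4P, P = 2.5, q = 7.

7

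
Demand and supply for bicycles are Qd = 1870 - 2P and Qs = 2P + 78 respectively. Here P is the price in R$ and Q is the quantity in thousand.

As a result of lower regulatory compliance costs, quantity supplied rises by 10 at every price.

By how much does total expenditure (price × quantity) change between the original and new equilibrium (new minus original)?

Original equilibrium: 1870 - 2P = 2P + 78 gives 1792 = 4P, so P = 448 and Q = 974.
The shock moves the curves to Qd = 1870 - 2P and Qs = 2P + 88.
Equate the new curves: 1870 - 2P = 2P + 88, giving 1782 = 4P, P = 445.5, Q = 979.
Expenditure moves from 448×974 = 436352 to 445.5×979 = 436144.5; change = -207.5.

-207.5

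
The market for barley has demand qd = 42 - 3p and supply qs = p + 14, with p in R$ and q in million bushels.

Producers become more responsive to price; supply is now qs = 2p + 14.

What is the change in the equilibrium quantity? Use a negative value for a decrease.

Before the shock: 42 - 3p = p + 14 ⇒ 28 = 4p ⇒ p = 7, q = 21.
The new curves are qd = 42 - 3p (demand) and qs = 2p + 14 (supply).
Equate the new curves: 42 - 3p = 2p + 14, giving 28 = 5p, p = 5.6, q = 25.2.
Δq = 25.2 − 21 = +4.2.

+4.2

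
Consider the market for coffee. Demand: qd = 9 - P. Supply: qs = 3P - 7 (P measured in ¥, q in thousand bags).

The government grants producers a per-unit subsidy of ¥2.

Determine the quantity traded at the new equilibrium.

6.5

Original equilibrium: 9 - P = 3P - 7 gives 16 = 4P, so P = 4 and q = 5.
Since sellers receive the price plus the subsidy, the effective supply curve becomes qs = 3P - 1.
Clearing the new market: 9 - P = 3P - 1, so P = 2.5 and q = 6.5.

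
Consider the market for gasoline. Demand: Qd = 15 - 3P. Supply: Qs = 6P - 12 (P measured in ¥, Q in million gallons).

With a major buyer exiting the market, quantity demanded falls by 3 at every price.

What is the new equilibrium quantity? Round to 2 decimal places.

Initially, 15 - 3P = 6P - 12, so 27 = 9P and P = 3, Q = 6.
After the shift, demand is Qd = 12 - 3P and supply is Qs = 6P - 12.
Equate the new curves: 12 - 3P = 6P - 12, giving 24 = 9P, P = 8/3 ≈ 2.6667, Q = 4.

4.00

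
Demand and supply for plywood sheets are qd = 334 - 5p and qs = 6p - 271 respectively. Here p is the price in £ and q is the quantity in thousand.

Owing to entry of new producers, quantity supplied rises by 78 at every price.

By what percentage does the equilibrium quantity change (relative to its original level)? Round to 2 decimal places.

Original equilibrium: 334 - 5p = 6p - 271 gives 605 = 11p, so p = 55 and q = 59.
With the change applied: demand qd = 334 - 5p, supply qs = 6p - 193.
Setting them equal: 334 - 5p = 6p - 193 → 527 = 11p, so p = 527/11 ≈ 47.9091 and q = 1039/11 ≈ 94.4545.
%Δq = (94.4545 − 59) / 59 × 100 = +60.09%.

+60.09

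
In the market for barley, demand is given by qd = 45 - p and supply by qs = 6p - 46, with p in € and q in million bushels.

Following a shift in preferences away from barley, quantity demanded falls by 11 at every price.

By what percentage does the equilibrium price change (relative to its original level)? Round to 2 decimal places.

-12.09

Before the shock: 45 - p = 6p - 46 ⇒ 91 = 7p ⇒ p = 13, q = 32.
After the shift, demand is qd = 34 - p and supply is qs = 6p - 46.
Setting them equal: 34 - p = 6p - 46 → 80 = 7p, so p = 80/7 ≈ 11.4286 and q = 158/7 ≈ 22.5714.
%Δp = (11.4286 − 13) / 13 × 100 = -12.09%.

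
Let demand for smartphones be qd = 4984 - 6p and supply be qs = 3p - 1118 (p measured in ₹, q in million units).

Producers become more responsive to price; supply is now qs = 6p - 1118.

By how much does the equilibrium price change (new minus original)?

Before the shock: 4984 - 6p = 3p - 1118 ⇒ 6102 = 9p ⇒ p = 678, q = 916.
With the change applied: demand qd = 4984 - 6p, supply qs = 6p - 1118.
Setting them equal: 4984 - 6p = 6p - 1118 → 6102 = 12p, so p = 508.5 and q = 1933.
Δp = 508.5 − 678 = -169.5.

-169.5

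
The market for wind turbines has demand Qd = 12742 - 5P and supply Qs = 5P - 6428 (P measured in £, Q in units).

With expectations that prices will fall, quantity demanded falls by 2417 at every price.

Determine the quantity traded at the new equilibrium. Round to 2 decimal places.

1948.50

Before the shock: 12742 - 5P = 5P - 6428 ⇒ 19170 = 10P ⇒ P = 1917, Q = 3157.
The new curves are Qd = 10325 - 5P (demand) and Qs = 5P - 6428 (supply).
New equilibrium: 10325 - 5P = 5P - 6428 ⇒ 16753 = 10P ⇒ P = 1675.3, Q = 1948.5.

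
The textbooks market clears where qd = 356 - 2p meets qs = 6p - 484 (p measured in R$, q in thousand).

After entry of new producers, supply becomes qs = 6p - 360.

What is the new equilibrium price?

Original equilibrium: 356 - 2p = 6p - 484 gives 840 = 8p, so p = 105 and q = 146.
After the shift, demand is qd = 356 - 2p and supply is qs = 6p - 360.
New equilibrium: 356 - 2p = 6p - 360 ⇒ 716 = 8p ⇒ p = 89.5, q = 177.

89.5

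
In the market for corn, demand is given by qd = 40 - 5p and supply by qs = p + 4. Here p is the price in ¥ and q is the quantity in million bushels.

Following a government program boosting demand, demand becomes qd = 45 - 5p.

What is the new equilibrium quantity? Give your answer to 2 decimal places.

Initially, 40 - 5p = p + 4, so 36 = 6p and p = 6, q = 10.
With the change applied: demand qd = 45 - 5p, supply qs = p + 4.
Setting them equal: 45 - 5p = p + 4 → 41 = 6p, so p = 41/6 ≈ 6.8333 and q = 65/6 ≈ 10.8333.

10.83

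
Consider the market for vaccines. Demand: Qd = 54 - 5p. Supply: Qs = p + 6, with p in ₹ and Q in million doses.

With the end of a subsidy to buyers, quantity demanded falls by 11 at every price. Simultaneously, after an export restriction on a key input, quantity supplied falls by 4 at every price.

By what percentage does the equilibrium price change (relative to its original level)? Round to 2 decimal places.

Before the shock: 54 - 5p = p + 6 ⇒ 48 = 6p ⇒ p = 8, Q = 14.
The shock moves the curves to Qd = 43 - 5p and Qs = p + 2.
Equate the new curves: 43 - 5p = p + 2, giving 41 = 6p, p = 41/6 ≈ 6.8333, Q = 53/6 ≈ 8.8333.
%Δp = (6.8333 − 8) / 8 × 100 = -14.58%.

-14.58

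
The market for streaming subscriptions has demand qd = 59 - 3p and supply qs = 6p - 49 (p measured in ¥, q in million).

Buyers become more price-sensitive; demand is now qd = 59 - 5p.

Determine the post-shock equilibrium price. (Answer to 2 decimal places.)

Solve the original market: 59 - 3p = 6p - 49, hence p = 12 and q = 23.
The shock moves the curves to qd = 59 - 5p and qs = 6p - 49.
Clearing the new market: 59 - 5p = 6p - 49, so p = 108/11 ≈ 9.8182 and q = 109/11 ≈ 9.9091.

9.82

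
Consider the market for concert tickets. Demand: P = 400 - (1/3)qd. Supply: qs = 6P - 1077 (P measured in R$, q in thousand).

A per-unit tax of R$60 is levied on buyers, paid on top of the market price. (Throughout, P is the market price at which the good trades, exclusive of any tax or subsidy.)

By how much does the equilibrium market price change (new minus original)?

Before the shock: 1200 - 3P = 6P - 1077 ⇒ 2277 = 9P ⇒ P = 253, q = 441.
Since buyers pay the price plus the tax, the effective demand curve becomes qd = 1020 - 3P.
New equilibrium: 1020 - 3P = 6P - 1077 ⇒ 2097 = 9P ⇒ P = 233, q = 321.
ΔP = 233 − 253 = -20.

-20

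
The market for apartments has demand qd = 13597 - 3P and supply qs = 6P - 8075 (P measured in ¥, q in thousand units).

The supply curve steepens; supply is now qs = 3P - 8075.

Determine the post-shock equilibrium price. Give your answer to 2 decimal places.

3612.00

Original equilibrium: 13597 - 3P = 6P - 8075 gives 21672 = 9P, so P = 2408 and q = 6373.
The new curves are qd = 13597 - 3P (demand) and qs = 3P - 8075 (supply).
Setting them equal: 13597 - 3P = 3P - 8075 → 21672 = 6P, so P = 3612 and q = 2761.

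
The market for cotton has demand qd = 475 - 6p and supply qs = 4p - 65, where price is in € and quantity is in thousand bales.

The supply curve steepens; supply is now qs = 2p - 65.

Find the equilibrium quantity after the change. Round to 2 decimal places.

70.00

Initially, 475 - 6p = 4p - 65, so 540 = 10p and p = 54, q = 151.
The shock moves the curves to qd = 475 - 6p and qs = 2p - 65.
New equilibrium: 475 - 6p = 2p - 65 ⇒ 540 = 8p ⇒ p = 67.5, q = 70.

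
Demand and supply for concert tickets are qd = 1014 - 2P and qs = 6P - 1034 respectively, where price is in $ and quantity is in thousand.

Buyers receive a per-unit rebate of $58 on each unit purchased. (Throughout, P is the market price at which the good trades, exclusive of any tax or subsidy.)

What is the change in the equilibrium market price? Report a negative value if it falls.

+14.5

Initially, 1014 - 2P = 6P - 1034, so 2048 = 8P and P = 256, q = 502.
Since buyers' out-of-pocket price is the market price minus the rebate, the effective demand curve becomes qd = 1130 - 2P.
Equate the new curves: 1130 - 2P = 6P - 1034, giving 2164 = 8P, P = 270.5, q = 589.
ΔP = 270.5 − 256 = +14.5.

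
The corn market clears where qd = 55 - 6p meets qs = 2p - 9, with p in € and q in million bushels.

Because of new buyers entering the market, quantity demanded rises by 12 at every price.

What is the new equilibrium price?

9.5

Initially, 55 - 6p = 2p - 9, so 64 = 8p and p = 8, q = 7.
The shock moves the curves to qd = 67 - 6p and qs = 2p - 9.
New equilibrium: 67 - 6p = 2p - 9 ⇒ 76 = 8p ⇒ p = 9.5, q = 10.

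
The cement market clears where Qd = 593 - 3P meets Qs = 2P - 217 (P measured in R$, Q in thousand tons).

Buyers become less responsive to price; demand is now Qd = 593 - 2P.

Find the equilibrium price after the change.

Before the shock: 593 - 3P = 2P - 217 ⇒ 810 = 5P ⇒ P = 162, Q = 107.
The new curves are Qd = 593 - 2P (demand) and Qs = 2P - 217 (supply).
Clearing the new market: 593 - 2P = 2P - 217, so P = 202.5 and Q = 188.

202.5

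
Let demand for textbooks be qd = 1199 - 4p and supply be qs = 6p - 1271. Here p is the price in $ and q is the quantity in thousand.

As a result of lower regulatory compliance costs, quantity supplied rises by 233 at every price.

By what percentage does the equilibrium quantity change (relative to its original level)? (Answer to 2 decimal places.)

Original equilibrium: 1199 - 4p = 6p - 1271 gives 2470 = 10p, so p = 247 and q = 211.
After the shift, demand is qd = 1199 - 4p and supply is qs = 6p - 1038.
Setting them equal: 1199 - 4p = 6p - 1038 → 2237 = 10p, so p = 223.7 and q = 304.2.
%Δq = (304.2 − 211) / 211 × 100 = +44.17%.

+44.17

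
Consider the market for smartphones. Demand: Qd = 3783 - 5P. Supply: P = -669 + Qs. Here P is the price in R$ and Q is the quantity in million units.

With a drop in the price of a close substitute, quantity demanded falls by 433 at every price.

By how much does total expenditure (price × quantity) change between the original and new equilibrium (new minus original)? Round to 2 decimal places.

-117980.47

Initially, 3783 - 5P = P + 669, so 3114 = 6P and P = 519, Q = 1188.
The shock moves the curves to Qd = 3350 - 5P and Qs = P + 669.
Equate the new curves: 3350 - 5P = P + 669, giving 2681 = 6P, P = 2681/6 ≈ 446.8333, Q = 6695/6 ≈ 1115.8333.
Expenditure moves from 519×1188 = 616572 to 446.8333×1115.8333 = 498591.5278; change = -117980.47.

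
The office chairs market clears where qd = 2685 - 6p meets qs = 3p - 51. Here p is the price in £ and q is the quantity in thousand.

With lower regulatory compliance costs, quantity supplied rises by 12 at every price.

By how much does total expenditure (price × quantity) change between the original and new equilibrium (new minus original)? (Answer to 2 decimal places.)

+1273.33

Original equilibrium: 2685 - 6p = 3p - 51 gives 2736 = 9p, so p = 304 and q = 861.
The shock moves the curves to qd = 2685 - 6p and qs = 3p - 39.
Clearing the new market: 2685 - 6p = 3p - 39, so p = 908/3 ≈ 302.6667 and q = 869.
Expenditure moves from 304×861 = 261744 to 302.6667×869 = 263017.3333; change = +1273.33.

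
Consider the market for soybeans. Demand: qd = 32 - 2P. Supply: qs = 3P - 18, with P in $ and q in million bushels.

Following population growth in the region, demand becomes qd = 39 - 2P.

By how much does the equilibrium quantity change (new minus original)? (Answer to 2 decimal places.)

Initially, 32 - 2P = 3P - 18, so 50 = 5P and P = 10, q = 12.
The new curves are qd = 39 - 2P (demand) and qs = 3P - 18 (supply).
Equate the new curves: 39 - 2P = 3P - 18, giving 57 = 5P, P = 11.4, q = 16.2.
Δq = 16.2 − 12 = +4.20.

+4.20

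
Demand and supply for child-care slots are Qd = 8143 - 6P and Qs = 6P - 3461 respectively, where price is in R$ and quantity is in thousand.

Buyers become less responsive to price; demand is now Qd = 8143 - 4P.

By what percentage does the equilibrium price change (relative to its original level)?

+20

Before the shock: 8143 - 6P = 6P - 3461 ⇒ 11604 = 12P ⇒ P = 967, Q = 2341.
After the shift, demand is Qd = 8143 - 4P and supply is Qs = 6P - 3461.
Setting them equal: 8143 - 4P = 6P - 3461 → 11604 = 10P, so P = 1160.4 and Q = 3501.4.
%ΔP = (1160.4 − 967) / 967 × 100 = +20%.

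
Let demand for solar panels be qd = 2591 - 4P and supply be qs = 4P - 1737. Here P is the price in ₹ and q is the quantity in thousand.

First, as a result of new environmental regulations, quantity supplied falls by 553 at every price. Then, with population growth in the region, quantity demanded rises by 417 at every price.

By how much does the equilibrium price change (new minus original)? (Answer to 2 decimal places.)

+121.25

Solve the original market: 2591 - 4P = 4P - 1737, hence P = 541 and q = 427.
With the change applied: demand qd = 3008 - 4P, supply qs = 4P - 2290.
Equate the new curves: 3008 - 4P = 4P - 2290, giving 5298 = 8P, P = 662.25, q = 359.
ΔP = 662.25 − 541 = +121.25.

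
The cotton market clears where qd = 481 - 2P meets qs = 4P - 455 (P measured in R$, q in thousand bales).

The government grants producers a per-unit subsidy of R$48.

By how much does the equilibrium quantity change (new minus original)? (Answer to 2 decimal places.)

+64.00

Original equilibrium: 481 - 2P = 4P - 455 gives 936 = 6P, so P = 156 and q = 169.
Since sellers receive the price plus the subsidy, the effective supply curve becomes qs = 4P - 263.
New equilibrium: 481 - 2P = 4P - 263 ⇒ 744 = 6P ⇒ P = 124, q = 233.
Δq = 233 − 169 = +64.00.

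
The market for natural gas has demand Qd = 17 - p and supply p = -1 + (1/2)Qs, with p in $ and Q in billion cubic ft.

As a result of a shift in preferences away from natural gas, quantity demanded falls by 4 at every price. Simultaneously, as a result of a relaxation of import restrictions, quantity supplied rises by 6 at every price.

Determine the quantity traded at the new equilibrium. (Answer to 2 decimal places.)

11.33

Solve the original market: 17 - p = 2p + 2, hence p = 5 and Q = 12.
The new curves are Qd = 13 - p (demand) and Qs = 2p + 8 (supply).
Clearing the new market: 13 - p = 2p + 8, so p = 5/3 ≈ 1.6667 and Q = 34/3 ≈ 11.3333.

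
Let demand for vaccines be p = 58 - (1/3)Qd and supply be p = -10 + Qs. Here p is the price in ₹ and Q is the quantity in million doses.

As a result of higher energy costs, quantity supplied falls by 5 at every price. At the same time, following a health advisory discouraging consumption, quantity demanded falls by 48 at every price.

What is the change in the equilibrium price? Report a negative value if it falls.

-10.75

Original equilibrium: 174 - 3p = p + 10 gives 164 = 4p, so p = 41 and Q = 51.
After the shift, demand is Qd = 126 - 3p and supply is Qs = p + 5.
New equilibrium: 126 - 3p = p + 5 ⇒ 121 = 4p ⇒ p = 30.25, Q = 35.25.
Δp = 30.25 − 41 = -10.75.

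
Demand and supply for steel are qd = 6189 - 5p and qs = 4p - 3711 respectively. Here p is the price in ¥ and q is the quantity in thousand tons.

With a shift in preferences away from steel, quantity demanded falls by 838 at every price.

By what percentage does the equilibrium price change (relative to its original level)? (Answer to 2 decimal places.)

-8.46

Before the shock: 6189 - 5p = 4p - 3711 ⇒ 9900 = 9p ⇒ p = 1100, q = 689.
The new curves are qd = 5351 - 5p (demand) and qs = 4p - 3711 (supply).
Clearing the new market: 5351 - 5p = 4p - 3711, so p = 9062/9 ≈ 1006.8889 and q = 2849/9 ≈ 316.5556.
%Δp = (1006.8889 − 1100) / 1100 × 100 = -8.46%.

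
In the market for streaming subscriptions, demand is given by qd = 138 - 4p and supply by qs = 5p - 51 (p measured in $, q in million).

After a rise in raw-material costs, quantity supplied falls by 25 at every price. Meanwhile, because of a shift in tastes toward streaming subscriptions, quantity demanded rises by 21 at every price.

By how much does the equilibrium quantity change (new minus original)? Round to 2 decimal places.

+0.56

Solve the original market: 138 - 4p = 5p - 51, hence p = 21 and q = 54.
With the change applied: demand qd = 159 - 4p, supply qs = 5p - 76.
New equilibrium: 159 - 4p = 5p - 76 ⇒ 235 = 9p ⇒ p = 235/9 ≈ 26.1111, q = 491/9 ≈ 54.5556.
Δq = 54.5556 − 54 = +0.56.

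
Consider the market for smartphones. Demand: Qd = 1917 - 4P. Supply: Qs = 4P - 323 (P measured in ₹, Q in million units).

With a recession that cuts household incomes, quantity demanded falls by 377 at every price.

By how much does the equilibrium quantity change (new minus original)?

Solve the original market: 1917 - 4P = 4P - 323, hence P = 280 and Q = 797.
The new curves are Qd = 1540 - 4P (demand) and Qs = 4P - 323 (supply).
Setting them equal: 1540 - 4P = 4P - 323 → 1863 = 8P, so P = 232.875 and Q = 608.5.
ΔQ = 608.5 − 797 = -188.5.

-188.5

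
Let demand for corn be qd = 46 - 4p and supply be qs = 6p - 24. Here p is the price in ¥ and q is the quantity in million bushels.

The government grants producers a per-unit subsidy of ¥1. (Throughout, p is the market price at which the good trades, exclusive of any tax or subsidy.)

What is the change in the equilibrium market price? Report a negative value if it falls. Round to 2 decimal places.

Initially, 46 - 4p = 6p - 24, so 70 = 10p and p = 7, q = 18.
Since sellers receive the price plus the subsidy, the effective supply curve becomes qs = 6p - 18.
Setting them equal: 46 - 4p = 6p - 18 → 64 = 10p, so p = 6.4 and q = 20.4.
Δp = 6.4 − 7 = -0.60.

-0.60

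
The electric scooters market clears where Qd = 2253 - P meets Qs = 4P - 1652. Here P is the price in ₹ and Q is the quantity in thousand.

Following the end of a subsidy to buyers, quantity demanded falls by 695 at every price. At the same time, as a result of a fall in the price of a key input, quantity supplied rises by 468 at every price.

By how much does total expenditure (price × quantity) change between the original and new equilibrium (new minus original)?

Original equilibrium: 2253 - P = 4P - 1652 gives 3905 = 5P, so P = 781 and Q = 1472.
The shock moves the curves to Qd = 1558 - P and Qs = 4P - 1184.
Equate the new curves: 1558 - P = 4P - 1184, giving 2742 = 5P, P = 548.4, Q = 1009.6.
Expenditure moves from 781×1472 = 1149632 to 548.4×1009.6 = 553664.64; change = -595967.36.

-595967.36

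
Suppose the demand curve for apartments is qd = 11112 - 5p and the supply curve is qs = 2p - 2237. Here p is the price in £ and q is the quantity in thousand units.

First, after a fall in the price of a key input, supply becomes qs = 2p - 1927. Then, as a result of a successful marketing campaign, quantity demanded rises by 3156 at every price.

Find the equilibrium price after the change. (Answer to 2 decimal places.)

Original equilibrium: 11112 - 5p = 2p - 2237 gives 13349 = 7p, so p = 1907 and q = 1577.
After the shift, demand is qd = 14268 - 5p and supply is qs = 2p - 1927.
New equilibrium: 14268 - 5p = 2p - 1927 ⇒ 16195 = 7p ⇒ p = 16195/7 ≈ 2313.5714, q = 18901/7 ≈ 2700.1429.

2313.57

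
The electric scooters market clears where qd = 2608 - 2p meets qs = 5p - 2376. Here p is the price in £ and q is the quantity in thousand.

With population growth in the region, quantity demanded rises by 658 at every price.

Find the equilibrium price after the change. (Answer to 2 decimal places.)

806.00

Solve the original market: 2608 - 2p = 5p - 2376, hence p = 712 and q = 1184.
With the change applied: demand qd = 3266 - 2p, supply qs = 5p - 2376.
Equate the new curves: 3266 - 2p = 5p - 2376, giving 5642 = 7p, p = 806, q = 1654.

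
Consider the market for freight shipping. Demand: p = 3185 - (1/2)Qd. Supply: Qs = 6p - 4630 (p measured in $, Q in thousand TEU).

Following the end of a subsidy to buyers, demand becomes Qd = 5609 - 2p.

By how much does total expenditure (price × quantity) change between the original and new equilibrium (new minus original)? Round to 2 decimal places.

Original equilibrium: 6370 - 2p = 6p - 4630 gives 11000 = 8p, so p = 1375 and Q = 3620.
After the shift, demand is Qd = 5609 - 2p and supply is Qs = 6p - 4630.
Setting them equal: 5609 - 2p = 6p - 4630 → 10239 = 8p, so p = 1279.875 and Q = 3049.25.
Expenditure moves from 1375×3620 = 4977500 to 1279.875×3049.25 = 3902658.84375; change = -1074841.16.

-1074841.16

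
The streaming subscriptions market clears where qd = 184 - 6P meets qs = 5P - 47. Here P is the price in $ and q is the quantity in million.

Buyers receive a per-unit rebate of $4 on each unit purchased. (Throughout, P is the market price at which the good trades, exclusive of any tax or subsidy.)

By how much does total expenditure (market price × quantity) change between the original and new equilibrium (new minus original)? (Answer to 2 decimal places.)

Solve the original market: 184 - 6P = 5P - 47, hence P = 21 and q = 58.
Since buyers' out-of-pocket price is the market price minus the rebate, the effective demand curve becomes qd = 208 - 6P.
Equate the new curves: 208 - 6P = 5P - 47, giving 255 = 11P, P = 255/11 ≈ 23.1818, q = 758/11 ≈ 68.9091.
Expenditure moves from 21×58 = 1218 to 23.1818×68.9091 = 1597.4380; change = +379.44.

+379.44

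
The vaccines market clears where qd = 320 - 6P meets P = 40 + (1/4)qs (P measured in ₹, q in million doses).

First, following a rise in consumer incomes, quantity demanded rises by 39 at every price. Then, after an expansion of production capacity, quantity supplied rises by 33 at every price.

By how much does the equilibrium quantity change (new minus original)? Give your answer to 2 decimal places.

+35.40

Before the shock: 320 - 6P = 4P - 160 ⇒ 480 = 10P ⇒ P = 48, q = 32.
With the change applied: demand qd = 359 - 6P, supply qs = 4P - 127.
Equate the new curves: 359 - 6P = 4P - 127, giving 486 = 10P, P = 48.6, q = 67.4.
Δq = 67.4 − 32 = +35.40.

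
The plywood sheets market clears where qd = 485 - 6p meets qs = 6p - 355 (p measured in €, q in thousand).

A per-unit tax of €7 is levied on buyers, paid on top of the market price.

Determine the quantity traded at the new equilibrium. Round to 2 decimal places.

44.00

Initially, 485 - 6p = 6p - 355, so 840 = 12p and p = 70, q = 65.
Since buyers pay the price plus the tax, the effective demand curve becomes qd = 443 - 6p.
Setting them equal: 443 - 6p = 6p - 355 → 798 = 12p, so p = 66.5 and q = 44.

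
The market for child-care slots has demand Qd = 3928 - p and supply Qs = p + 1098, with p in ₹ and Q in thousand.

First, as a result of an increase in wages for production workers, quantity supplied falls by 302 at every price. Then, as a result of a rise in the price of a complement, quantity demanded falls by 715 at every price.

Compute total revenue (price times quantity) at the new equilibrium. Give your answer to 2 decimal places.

2422438.25

Before the shock: 3928 - p = p + 1098 ⇒ 2830 = 2p ⇒ p = 1415, Q = 2513.
The new curves are Qd = 3213 - p (demand) and Qs = p + 796 (supply).
Equate the new curves: 3213 - p = p + 796, giving 2417 = 2p, p = 1208.5, Q = 2004.5.
New expenditure = 1208.5 × 2004.5 = 2422438.25.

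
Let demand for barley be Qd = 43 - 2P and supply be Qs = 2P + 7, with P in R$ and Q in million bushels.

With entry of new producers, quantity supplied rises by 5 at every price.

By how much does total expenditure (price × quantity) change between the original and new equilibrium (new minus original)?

-11.875

Solve the original market: 43 - 2P = 2P + 7, hence P = 9 and Q = 25.
After the shift, demand is Qd = 43 - 2P and supply is Qs = 2P + 12.
Setting them equal: 43 - 2P = 2P + 12 → 31 = 4P, so P = 7.75 and Q = 27.5.
Expenditure moves from 9×25 = 225 to 7.75×27.5 = 213.125; change = -11.875.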